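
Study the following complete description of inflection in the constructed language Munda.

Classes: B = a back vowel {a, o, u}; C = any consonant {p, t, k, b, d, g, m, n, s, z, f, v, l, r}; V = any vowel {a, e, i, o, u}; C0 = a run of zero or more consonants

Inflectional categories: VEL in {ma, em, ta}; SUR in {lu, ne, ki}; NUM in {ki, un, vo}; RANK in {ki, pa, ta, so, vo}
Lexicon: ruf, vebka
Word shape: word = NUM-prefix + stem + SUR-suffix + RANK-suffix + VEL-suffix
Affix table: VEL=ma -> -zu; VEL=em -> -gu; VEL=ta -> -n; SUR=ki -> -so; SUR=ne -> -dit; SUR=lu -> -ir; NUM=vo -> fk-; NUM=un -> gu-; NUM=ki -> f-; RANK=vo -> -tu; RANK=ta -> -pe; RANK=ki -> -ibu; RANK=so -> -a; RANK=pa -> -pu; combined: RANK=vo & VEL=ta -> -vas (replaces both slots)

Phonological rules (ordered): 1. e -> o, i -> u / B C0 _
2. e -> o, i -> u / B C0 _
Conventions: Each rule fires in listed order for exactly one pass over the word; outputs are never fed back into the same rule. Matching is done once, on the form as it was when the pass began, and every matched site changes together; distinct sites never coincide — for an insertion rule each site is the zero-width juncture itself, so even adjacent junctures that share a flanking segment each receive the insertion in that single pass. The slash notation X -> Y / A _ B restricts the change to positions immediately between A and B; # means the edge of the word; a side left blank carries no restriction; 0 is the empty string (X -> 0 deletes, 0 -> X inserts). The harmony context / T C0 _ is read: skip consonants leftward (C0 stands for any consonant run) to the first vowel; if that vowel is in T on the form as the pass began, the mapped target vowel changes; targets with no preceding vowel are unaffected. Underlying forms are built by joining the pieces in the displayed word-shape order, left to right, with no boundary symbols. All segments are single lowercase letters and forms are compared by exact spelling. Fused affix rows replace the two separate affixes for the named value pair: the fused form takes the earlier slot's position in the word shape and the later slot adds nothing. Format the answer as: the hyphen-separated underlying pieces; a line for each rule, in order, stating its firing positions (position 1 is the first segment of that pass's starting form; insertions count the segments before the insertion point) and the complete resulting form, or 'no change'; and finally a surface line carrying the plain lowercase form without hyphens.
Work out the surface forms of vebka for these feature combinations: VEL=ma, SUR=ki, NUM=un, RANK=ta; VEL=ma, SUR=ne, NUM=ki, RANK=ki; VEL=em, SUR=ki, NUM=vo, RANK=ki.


cell VEL=ma, SUR=ki, NUM=un, RANK=ta:
underlying: gu-vebka-so-pe-zu
1. e -> o, i -> u / B C0 _: fires at position(s) 4, 11: guvobkasopozu
2. e -> o, i -> u / B C0 _: no change
surface: guvobkasopozu

cell VEL=ma, SUR=ne, NUM=ki, RANK=ki:
underlying: f-vebka-dit-ibu-zu
1. e -> o, i -> u / B C0 _: fires at position(s) 8: fvebkadutibuzu
2. e -> o, i -> u / B C0 _: fires at position(s) 10: fvebkadutubuzu
surface: fvebkadutubuzu

cell VEL=em, SUR=ki, NUM=vo, RANK=ki:
underlying: fk-vebka-so-ibu-gu
1. e -> o, i -> u / B C0 _: fires at position(s) 10: fkvebkasoubugu
2. e -> o, i -> u / B C0 _: no change
surface: fkvebkasoubugu


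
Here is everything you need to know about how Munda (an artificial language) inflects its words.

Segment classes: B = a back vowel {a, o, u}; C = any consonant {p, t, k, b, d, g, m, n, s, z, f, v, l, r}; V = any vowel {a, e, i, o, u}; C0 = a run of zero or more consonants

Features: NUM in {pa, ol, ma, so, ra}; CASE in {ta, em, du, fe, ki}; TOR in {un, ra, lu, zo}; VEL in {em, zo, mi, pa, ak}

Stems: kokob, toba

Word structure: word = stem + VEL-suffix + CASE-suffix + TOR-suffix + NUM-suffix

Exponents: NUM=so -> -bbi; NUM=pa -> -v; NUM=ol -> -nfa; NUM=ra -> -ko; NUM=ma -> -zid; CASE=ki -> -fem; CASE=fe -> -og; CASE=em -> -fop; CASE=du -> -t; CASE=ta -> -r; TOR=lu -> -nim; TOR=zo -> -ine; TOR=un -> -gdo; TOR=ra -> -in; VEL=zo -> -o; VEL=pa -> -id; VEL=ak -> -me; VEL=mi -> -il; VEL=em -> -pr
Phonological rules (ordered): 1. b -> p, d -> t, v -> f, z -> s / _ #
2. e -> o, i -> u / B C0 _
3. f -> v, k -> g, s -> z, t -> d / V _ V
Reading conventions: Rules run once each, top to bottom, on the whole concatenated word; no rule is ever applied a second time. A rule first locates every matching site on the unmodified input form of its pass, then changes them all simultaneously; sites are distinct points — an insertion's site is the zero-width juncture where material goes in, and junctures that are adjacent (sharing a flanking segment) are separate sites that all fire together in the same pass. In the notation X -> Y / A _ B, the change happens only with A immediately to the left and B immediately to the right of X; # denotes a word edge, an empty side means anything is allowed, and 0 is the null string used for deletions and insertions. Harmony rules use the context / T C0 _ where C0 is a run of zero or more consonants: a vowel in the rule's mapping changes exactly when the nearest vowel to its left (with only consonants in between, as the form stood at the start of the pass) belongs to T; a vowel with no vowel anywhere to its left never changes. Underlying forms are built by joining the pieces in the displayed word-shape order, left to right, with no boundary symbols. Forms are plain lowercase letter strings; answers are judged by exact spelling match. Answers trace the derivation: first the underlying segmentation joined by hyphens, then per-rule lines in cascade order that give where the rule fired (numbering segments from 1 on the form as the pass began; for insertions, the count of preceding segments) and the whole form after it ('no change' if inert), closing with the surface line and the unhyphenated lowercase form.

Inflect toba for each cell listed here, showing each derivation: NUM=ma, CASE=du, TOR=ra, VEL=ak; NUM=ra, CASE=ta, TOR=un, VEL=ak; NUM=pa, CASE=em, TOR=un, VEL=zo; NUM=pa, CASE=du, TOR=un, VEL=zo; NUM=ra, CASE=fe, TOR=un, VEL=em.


cell NUM=ma, CASE=du, TOR=ra, VEL=ak:
underlying: toba-me-t-in-zid
1. b -> p, d -> t, v -> f, z -> s / _ #: fires at position(s) 12: tobametinzit
2. e -> o, i -> u / B C0 _: fires at position(s) 6: tobamotinzit
3. f -> v, k -> g, s -> z, t -> d / V _ V: fires at position(s) 7: tobamodinzit
surface: tobamodinzit

cell NUM=ra, CASE=ta, TOR=un, VEL=ak:
underlying: toba-me-r-gdo-ko
1. b -> p, d -> t, v -> f, z -> s / _ #: no change
2. e -> o, i -> u / B C0 _: fires at position(s) 6: tobamorgdoko
3. f -> v, k -> g, s -> z, t -> d / V _ V: fires at position(s) 11: tobamorgdogo
surface: tobamorgdogo

cell NUM=pa, CASE=em, TOR=un, VEL=zo:
underlying: toba-o-fop-gdo-v
1. b -> p, d -> t, v -> f, z -> s / _ #: fires at position(s) 12: tobaofopgdof
2. e -> o, i -> u / B C0 _: no change
3. f -> v, k -> g, s -> z, t -> d / V _ V: fires at position(s) 6: tobaovopgdof
surface: tobaovopgdof

cell NUM=pa, CASE=du, TOR=un, VEL=zo:
underlying: toba-o-t-gdo-v
1. b -> p, d -> t, v -> f, z -> s / _ #: fires at position(s) 10: tobaotgdof
2. e -> o, i -> u / B C0 _: no change
3. f -> v, k -> g, s -> z, t -> d / V _ V: no change
surface: tobaotgdof

cell NUM=ra, CASE=fe, TOR=un, VEL=em:
underlying: toba-pr-og-gdo-ko
1. b -> p, d -> t, v -> f, z -> s / _ #: no change
2. e -> o, i -> u / B C0 _: no change
3. f -> v, k -> g, s -> z, t -> d / V _ V: fires at position(s) 12: tobaproggdogo
surface: tobaproggdogo


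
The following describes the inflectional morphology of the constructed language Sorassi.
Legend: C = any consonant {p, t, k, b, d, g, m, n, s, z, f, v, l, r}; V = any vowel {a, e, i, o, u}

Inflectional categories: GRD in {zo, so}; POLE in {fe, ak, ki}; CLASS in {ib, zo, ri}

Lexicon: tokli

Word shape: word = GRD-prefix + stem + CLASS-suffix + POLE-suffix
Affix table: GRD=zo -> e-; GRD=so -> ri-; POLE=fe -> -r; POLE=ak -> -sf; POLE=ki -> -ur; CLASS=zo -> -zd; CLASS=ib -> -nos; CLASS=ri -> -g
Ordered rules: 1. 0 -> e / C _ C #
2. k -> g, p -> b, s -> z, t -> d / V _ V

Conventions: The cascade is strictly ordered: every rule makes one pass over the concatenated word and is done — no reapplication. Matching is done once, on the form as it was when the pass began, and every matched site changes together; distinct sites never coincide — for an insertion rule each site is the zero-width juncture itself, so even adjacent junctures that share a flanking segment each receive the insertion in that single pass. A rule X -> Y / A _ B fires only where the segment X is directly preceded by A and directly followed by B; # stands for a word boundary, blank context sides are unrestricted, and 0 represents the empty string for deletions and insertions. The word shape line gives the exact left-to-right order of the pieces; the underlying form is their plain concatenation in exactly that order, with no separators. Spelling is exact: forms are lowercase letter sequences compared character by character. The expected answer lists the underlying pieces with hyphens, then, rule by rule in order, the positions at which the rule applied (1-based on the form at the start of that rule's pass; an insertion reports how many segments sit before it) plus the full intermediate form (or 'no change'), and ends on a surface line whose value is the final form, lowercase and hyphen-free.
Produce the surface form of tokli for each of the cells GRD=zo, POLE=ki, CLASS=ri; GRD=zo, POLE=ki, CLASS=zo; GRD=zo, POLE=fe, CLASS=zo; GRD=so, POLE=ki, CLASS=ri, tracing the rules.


cell GRD=zo, POLE=ki, CLASS=ri:
underlying: e-tokli-g-ur
1. 0 -> e / C _ C #: no change
2. k -> g, p -> b, s -> z, t -> d / V _ V: fires at position(s) 2: edokligur
surface: edokligur

cell GRD=zo, POLE=ki, CLASS=zo:
underlying: e-tokli-zd-ur
1. 0 -> e / C _ C #: no change
2. k -> g, p -> b, s -> z, t -> d / V _ V: fires at position(s) 2: edoklizdur
surface: edoklizdur

cell GRD=zo, POLE=fe, CLASS=zo:
underlying: e-tokli-zd-r
1. 0 -> e / C _ C #: inserts after position(s) 8: etoklizder
2. k -> g, p -> b, s -> z, t -> d / V _ V: fires at position(s) 2: edoklizder
surface: edoklizder

cell GRD=so, POLE=ki, CLASS=ri:
underlying: ri-tokli-g-ur
1. 0 -> e / C _ C #: no change
2. k -> g, p -> b, s -> z, t -> d / V _ V: fires at position(s) 3: ridokligur
surface: ridokligur


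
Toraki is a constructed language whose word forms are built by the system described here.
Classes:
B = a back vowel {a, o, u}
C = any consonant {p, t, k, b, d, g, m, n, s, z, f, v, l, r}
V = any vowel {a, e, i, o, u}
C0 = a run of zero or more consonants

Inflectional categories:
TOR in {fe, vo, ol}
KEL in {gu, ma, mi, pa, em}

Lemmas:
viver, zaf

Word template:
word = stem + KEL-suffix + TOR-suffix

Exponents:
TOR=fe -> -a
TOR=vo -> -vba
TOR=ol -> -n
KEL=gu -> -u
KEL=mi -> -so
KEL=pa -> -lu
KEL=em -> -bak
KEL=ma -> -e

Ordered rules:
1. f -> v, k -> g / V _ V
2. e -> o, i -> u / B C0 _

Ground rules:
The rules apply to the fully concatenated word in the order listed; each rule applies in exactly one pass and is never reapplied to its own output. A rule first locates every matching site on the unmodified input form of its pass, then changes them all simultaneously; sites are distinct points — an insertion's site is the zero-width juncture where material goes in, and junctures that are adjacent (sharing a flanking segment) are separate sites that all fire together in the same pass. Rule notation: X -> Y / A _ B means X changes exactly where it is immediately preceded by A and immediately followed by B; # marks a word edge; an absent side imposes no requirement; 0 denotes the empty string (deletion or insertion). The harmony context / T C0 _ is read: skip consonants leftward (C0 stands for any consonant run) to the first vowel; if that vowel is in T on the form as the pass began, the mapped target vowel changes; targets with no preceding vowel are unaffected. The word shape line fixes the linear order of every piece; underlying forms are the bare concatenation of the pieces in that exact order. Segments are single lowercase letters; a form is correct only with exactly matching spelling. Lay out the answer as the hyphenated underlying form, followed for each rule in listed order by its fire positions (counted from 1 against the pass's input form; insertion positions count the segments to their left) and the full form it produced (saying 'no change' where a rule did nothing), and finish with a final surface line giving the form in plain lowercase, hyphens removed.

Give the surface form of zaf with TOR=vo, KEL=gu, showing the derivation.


underlying: zaf-u-vba
1. f -> v, k -> g / V _ V: fires at position(s) 3: zavuvba
2. e -> o, i -> u / B C0 _: no change
surface: zavuvba


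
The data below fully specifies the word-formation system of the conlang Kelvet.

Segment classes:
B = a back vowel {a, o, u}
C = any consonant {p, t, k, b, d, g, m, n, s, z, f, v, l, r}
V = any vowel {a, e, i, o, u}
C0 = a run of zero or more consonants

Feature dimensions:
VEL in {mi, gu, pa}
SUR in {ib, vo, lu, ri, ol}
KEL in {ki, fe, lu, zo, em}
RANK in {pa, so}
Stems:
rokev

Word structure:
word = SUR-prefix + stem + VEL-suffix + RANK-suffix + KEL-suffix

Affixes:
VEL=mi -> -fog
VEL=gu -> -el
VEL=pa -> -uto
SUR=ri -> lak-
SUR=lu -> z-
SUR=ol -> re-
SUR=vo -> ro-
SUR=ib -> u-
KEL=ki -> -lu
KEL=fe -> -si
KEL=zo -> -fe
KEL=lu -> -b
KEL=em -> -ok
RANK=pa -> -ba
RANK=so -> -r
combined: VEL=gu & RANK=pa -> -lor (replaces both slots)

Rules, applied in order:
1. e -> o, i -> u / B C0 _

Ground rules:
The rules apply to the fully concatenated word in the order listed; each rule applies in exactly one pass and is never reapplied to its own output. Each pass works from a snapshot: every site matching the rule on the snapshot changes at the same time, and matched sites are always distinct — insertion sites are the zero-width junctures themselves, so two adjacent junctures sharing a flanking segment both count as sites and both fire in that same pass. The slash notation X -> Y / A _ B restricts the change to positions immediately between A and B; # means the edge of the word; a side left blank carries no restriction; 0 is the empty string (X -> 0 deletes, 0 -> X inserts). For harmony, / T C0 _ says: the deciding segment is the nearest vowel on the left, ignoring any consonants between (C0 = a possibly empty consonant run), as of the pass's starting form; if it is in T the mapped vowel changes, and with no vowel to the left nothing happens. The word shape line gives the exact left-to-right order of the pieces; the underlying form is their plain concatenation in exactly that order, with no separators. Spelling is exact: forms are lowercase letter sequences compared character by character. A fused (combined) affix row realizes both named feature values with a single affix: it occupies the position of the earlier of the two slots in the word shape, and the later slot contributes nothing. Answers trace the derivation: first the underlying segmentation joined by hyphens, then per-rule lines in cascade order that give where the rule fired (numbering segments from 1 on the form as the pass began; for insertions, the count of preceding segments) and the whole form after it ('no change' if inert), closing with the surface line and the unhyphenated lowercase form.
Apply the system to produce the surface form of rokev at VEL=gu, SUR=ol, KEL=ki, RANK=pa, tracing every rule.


underlying: re-rokev-lor-lu
1. e -> o, i -> u / B C0 _: fires at position(s) 6: rerokovlorlu
surface: rerokovlorlu


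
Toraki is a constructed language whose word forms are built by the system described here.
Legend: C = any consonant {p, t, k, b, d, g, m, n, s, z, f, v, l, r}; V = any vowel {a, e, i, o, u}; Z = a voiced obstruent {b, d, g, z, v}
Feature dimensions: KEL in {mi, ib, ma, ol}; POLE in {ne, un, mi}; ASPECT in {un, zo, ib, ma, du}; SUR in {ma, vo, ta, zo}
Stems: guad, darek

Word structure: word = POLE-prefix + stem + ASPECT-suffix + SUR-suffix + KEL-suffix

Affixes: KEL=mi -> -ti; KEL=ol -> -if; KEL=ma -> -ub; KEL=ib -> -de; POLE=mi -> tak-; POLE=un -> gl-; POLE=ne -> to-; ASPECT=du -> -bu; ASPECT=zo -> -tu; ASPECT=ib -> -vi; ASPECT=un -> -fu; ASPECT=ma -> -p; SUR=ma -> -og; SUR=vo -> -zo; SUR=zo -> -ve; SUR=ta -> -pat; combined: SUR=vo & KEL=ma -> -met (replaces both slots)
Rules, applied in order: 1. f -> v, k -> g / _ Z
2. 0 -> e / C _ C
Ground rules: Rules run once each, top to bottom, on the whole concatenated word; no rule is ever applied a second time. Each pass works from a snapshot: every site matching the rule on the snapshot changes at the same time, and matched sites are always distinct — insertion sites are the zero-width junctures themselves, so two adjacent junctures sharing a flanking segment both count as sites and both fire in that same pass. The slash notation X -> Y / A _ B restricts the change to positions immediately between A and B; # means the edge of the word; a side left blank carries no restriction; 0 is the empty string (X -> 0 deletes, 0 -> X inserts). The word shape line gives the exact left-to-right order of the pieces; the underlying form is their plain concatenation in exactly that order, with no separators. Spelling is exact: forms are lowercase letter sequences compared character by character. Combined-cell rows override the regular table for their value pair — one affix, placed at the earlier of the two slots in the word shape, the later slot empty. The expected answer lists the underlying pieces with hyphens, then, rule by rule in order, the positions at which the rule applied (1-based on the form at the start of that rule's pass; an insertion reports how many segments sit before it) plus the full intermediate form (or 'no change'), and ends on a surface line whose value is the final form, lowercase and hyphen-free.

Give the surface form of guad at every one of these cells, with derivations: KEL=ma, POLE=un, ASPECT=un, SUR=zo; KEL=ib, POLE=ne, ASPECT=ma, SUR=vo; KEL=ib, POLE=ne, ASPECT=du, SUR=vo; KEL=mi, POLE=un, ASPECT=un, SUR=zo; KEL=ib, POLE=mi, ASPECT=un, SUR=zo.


cell KEL=ma, POLE=un, ASPECT=un, SUR=zo:
underlying: gl-guad-fu-ve-ub
1. f -> v, k -> g / _ Z: no change
2. 0 -> e / C _ C: inserts after position(s) 1, 2, 6: geleguadefuveub
surface: geleguadefuveub

cell KEL=ib, POLE=ne, ASPECT=ma, SUR=vo:
underlying: to-guad-p-zo-de
1. f -> v, k -> g / _ Z: no change
2. 0 -> e / C _ C: inserts after position(s) 6, 7: toguadepezode
surface: toguadepezode

cell KEL=ib, POLE=ne, ASPECT=du, SUR=vo:
underlying: to-guad-bu-zo-de
1. f -> v, k -> g / _ Z: no change
2. 0 -> e / C _ C: inserts after position(s) 6: toguadebuzode
surface: toguadebuzode

cell KEL=mi, POLE=un, ASPECT=un, SUR=zo:
underlying: gl-guad-fu-ve-ti
1. f -> v, k -> g / _ Z: no change
2. 0 -> e / C _ C: inserts after position(s) 1, 2, 6: geleguadefuveti
surface: geleguadefuveti

cell KEL=ib, POLE=mi, ASPECT=un, SUR=zo:
underlying: tak-guad-fu-ve-de
1. f -> v, k -> g / _ Z: fires at position(s) 3: tagguadfuvede
2. 0 -> e / C _ C: inserts after position(s) 3, 7: tageguadefuvede
surface: tageguadefuvede


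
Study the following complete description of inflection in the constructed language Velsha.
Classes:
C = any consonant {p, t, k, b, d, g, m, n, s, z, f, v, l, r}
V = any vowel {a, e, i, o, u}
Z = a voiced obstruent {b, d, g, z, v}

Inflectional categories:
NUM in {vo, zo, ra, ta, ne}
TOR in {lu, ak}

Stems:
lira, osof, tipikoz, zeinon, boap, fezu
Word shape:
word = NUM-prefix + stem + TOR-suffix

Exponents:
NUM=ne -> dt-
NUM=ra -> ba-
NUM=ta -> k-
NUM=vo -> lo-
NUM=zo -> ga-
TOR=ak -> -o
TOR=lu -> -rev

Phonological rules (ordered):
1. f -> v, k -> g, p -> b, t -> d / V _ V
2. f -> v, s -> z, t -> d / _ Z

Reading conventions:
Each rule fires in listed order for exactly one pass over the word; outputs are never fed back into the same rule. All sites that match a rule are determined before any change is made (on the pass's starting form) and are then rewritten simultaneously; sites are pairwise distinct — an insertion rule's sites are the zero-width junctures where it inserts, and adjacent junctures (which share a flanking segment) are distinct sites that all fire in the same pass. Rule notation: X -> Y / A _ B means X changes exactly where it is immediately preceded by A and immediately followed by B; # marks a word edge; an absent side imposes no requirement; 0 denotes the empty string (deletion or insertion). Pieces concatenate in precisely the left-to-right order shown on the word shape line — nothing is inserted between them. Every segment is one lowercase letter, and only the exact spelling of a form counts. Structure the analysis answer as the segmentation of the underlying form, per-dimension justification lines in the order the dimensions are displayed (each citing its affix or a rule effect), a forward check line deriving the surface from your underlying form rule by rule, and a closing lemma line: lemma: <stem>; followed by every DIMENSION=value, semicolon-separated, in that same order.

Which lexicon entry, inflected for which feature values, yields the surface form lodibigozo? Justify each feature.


underlying: lo-tipikoz-o
NUM=vo - signalled by the affix lo-
TOR=ak - signalled by the affix -o
check: lotipikozo -> lodibigozo -> lodibigozo
lemma: tipikoz; NUM=vo; TOR=ak


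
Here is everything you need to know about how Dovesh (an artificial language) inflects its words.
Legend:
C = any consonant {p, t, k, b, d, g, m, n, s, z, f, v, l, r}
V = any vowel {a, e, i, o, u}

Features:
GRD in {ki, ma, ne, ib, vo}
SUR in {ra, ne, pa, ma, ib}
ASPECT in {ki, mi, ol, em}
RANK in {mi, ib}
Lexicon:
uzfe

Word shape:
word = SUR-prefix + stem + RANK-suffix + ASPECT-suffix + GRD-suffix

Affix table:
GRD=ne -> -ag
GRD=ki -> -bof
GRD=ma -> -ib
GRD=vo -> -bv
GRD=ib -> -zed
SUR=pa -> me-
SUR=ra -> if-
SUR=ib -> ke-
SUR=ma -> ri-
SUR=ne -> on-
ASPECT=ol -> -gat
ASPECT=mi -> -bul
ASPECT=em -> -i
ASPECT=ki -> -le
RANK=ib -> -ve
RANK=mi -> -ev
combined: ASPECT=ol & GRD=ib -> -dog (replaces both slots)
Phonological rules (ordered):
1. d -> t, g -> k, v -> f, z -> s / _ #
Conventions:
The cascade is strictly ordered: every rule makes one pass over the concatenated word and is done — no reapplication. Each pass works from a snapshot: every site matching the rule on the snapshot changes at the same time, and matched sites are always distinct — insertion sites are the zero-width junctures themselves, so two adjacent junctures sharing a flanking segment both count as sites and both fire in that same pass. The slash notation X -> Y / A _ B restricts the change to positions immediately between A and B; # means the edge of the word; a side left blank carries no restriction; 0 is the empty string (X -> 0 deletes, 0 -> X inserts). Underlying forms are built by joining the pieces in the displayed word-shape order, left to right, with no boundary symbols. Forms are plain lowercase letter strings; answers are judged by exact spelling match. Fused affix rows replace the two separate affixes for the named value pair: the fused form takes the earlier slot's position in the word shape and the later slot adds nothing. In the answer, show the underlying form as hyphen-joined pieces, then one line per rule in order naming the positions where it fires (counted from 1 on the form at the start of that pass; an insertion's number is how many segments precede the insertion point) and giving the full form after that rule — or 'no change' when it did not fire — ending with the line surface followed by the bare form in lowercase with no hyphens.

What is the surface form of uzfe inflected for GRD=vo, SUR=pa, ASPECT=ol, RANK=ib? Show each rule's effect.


underlying: me-uzfe-ve-gat-bv
1. d -> t, g -> k, v -> f, z -> s / _ #: fires at position(s) 13: meuzfevegatbf
surface: meuzfevegatbf


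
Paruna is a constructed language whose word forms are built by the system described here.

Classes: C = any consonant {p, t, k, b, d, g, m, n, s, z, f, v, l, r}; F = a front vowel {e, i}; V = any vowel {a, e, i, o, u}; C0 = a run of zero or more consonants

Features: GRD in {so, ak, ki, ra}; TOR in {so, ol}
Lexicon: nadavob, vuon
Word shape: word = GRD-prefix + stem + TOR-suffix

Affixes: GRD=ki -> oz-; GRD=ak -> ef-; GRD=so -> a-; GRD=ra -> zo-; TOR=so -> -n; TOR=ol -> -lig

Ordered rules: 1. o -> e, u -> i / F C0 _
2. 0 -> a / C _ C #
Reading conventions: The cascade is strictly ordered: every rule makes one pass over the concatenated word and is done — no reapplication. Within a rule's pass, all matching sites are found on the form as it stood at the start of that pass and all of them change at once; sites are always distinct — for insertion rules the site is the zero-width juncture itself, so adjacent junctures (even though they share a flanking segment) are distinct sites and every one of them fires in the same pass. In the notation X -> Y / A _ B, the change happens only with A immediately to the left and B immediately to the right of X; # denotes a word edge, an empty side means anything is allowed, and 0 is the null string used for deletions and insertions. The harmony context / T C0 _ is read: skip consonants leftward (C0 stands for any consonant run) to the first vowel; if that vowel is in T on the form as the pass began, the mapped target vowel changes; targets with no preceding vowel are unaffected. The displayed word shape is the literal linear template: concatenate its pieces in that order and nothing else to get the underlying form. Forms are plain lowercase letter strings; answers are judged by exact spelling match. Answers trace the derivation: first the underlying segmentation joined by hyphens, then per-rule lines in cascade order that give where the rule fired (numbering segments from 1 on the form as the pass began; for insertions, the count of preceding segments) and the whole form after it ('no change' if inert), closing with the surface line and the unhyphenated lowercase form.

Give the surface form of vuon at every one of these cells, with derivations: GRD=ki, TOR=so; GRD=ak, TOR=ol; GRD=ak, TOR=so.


cell GRD=ki, TOR=so:
underlying: oz-vuon-n
1. o -> e, u -> i / F C0 _: no change
2. 0 -> a / C _ C #: inserts after position(s) 6: ozvuonan
surface: ozvuonan

cell GRD=ak, TOR=ol:
underlying: ef-vuon-lig
1. o -> e, u -> i / F C0 _: fires at position(s) 4: efvionlig
2. 0 -> a / C _ C #: no change
surface: efvionlig

cell GRD=ak, TOR=so:
underlying: ef-vuon-n
1. o -> e, u -> i / F C0 _: fires at position(s) 4: efvionn
2. 0 -> a / C _ C #: inserts after position(s) 6: efvionan
surface: efvionan


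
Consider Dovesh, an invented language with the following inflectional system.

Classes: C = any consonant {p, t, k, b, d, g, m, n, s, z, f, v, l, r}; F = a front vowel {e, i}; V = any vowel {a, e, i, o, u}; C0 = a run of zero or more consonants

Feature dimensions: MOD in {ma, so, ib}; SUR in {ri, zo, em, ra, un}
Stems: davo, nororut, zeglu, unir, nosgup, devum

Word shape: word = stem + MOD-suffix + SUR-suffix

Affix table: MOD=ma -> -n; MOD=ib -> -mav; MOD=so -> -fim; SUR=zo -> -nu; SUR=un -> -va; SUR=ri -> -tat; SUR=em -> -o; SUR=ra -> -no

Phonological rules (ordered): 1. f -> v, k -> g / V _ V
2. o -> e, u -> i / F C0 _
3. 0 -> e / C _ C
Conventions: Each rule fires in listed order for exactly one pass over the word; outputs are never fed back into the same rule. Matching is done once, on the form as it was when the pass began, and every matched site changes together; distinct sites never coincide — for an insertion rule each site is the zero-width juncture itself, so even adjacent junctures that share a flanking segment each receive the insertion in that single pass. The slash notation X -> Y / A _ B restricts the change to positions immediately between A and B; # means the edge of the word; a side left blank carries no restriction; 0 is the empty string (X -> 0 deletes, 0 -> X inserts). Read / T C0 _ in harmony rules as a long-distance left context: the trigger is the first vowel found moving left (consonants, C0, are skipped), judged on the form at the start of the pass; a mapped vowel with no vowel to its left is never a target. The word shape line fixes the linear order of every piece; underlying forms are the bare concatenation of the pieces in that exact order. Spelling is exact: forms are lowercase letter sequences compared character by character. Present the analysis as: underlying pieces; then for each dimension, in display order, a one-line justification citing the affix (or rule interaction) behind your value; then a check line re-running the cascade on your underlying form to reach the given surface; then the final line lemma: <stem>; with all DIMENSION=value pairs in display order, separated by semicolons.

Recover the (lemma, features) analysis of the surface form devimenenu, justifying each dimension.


underlying: devum-n-nu
MOD=ma - signalled by the affix -n
SUR=zo - signalled by the affix -nu
check: devumnnu -> devumnnu -> devimnnu -> devimenenu
lemma: devum; MOD=ma; SUR=zo


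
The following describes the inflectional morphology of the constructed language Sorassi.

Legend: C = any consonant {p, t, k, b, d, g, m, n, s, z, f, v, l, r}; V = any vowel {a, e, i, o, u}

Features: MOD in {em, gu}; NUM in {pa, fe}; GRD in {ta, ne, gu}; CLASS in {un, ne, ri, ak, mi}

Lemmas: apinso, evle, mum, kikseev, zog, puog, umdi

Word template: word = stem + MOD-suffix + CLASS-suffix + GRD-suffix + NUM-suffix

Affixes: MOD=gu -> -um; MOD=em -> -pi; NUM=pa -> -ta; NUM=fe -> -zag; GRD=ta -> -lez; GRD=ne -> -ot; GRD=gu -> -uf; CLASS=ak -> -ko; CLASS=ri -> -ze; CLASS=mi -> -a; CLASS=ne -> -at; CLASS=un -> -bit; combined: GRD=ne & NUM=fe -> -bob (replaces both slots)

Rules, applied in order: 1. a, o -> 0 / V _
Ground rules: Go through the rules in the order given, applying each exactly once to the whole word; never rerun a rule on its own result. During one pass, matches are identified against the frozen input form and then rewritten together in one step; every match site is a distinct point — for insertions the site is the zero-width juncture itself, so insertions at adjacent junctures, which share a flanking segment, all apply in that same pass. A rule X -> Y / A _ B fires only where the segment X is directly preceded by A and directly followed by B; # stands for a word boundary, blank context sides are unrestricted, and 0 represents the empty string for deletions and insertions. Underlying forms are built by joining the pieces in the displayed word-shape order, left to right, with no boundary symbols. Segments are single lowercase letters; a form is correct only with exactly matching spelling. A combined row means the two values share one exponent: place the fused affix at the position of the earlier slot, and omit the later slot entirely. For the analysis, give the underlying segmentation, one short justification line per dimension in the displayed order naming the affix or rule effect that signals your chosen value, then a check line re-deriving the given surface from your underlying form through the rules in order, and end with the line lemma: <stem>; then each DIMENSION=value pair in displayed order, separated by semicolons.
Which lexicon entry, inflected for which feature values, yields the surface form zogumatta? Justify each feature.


underlying: zog-um-a-ot-ta
MOD=gu - signalled by the affix -um
NUM=pa - signalled by the affix -ta
GRD=ne - signalled by the affix -ot
CLASS=mi - signalled by the affix -a
check: zogumaotta -> zogumatta
lemma: zog; MOD=gu; NUM=pa; GRD=ne; CLASS=mi


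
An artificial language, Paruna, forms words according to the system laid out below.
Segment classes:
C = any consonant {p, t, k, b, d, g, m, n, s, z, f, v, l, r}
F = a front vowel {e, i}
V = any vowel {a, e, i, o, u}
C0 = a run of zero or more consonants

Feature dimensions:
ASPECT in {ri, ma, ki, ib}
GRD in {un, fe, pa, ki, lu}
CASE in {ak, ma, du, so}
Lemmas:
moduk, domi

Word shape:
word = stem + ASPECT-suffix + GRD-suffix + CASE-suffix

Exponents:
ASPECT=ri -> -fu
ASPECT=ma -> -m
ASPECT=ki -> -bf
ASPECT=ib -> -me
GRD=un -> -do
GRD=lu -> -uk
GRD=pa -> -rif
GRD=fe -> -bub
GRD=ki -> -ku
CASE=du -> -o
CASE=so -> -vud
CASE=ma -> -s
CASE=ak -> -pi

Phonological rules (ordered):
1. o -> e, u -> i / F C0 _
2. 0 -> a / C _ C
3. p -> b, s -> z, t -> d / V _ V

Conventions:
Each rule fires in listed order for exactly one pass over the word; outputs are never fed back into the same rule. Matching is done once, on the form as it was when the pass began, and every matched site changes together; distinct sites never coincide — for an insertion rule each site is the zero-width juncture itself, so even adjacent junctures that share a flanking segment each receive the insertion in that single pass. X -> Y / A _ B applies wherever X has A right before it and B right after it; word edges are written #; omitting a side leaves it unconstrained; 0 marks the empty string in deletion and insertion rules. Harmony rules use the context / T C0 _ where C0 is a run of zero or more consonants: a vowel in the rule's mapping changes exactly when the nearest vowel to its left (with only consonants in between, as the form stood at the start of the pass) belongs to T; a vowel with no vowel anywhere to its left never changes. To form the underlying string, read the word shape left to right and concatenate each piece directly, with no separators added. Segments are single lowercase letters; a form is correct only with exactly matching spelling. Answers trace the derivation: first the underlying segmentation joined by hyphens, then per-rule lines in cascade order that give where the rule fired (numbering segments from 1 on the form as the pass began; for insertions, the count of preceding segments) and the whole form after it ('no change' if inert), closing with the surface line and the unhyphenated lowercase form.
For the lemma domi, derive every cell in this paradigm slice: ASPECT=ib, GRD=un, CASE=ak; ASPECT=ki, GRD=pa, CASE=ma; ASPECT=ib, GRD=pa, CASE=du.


cell ASPECT=ib, GRD=un, CASE=ak:
underlying: domi-me-do-pi
1. o -> e, u -> i / F C0 _: fires at position(s) 8: domimedepi
2. 0 -> a / C _ C: no change
3. p -> b, s -> z, t -> d / V _ V: fires at position(s) 9: domimedebi
surface: domimedebi

cell ASPECT=ki, GRD=pa, CASE=ma:
underlying: domi-bf-rif-s
1. o -> e, u -> i / F C0 _: no change
2. 0 -> a / C _ C: inserts after position(s) 5, 6, 9: domibafarifas
3. p -> b, s -> z, t -> d / V _ V: no change
surface: domibafarifas

cell ASPECT=ib, GRD=pa, CASE=du:
underlying: domi-me-rif-o
1. o -> e, u -> i / F C0 _: fires at position(s) 10: domimerife
2. 0 -> a / C _ C: no change
3. p -> b, s -> z, t -> d / V _ V: no change
surface: domimerife


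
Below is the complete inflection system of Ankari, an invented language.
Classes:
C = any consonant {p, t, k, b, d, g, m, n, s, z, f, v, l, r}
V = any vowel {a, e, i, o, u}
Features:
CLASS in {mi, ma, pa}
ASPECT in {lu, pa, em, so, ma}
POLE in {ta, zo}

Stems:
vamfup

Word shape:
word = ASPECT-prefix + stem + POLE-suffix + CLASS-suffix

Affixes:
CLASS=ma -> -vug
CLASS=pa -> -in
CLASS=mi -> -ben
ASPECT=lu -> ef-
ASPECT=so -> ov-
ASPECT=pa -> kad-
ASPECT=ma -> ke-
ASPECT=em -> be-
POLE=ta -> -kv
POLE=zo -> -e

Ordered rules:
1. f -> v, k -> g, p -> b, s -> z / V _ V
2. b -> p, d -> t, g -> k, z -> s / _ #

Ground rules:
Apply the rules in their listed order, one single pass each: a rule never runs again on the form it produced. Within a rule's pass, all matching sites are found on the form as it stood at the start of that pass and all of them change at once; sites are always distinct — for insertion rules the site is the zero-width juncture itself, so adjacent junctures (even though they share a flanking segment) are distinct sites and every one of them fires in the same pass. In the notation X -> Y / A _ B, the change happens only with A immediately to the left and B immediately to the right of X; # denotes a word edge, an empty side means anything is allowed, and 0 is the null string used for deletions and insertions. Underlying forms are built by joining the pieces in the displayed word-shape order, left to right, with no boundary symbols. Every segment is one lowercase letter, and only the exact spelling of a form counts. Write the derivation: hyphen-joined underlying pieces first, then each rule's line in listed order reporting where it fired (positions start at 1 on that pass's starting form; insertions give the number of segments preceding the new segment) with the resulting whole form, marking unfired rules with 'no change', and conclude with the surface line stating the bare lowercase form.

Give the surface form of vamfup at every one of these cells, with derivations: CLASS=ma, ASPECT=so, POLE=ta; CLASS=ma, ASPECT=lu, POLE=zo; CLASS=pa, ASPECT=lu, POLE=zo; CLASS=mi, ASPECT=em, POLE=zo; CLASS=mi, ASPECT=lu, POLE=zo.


cell CLASS=ma, ASPECT=so, POLE=ta:
underlying: ov-vamfup-kv-vug
1. f -> v, k -> g, p -> b, s -> z / V _ V: no change
2. b -> p, d -> t, g -> k, z -> s / _ #: fires at position(s) 13: ovvamfupkvvuk
surface: ovvamfupkvvuk

cell CLASS=ma, ASPECT=lu, POLE=zo:
underlying: ef-vamfup-e-vug
1. f -> v, k -> g, p -> b, s -> z / V _ V: fires at position(s) 8: efvamfubevug
2. b -> p, d -> t, g -> k, z -> s / _ #: fires at position(s) 12: efvamfubevuk
surface: efvamfubevuk

cell CLASS=pa, ASPECT=lu, POLE=zo:
underlying: ef-vamfup-e-in
1. f -> v, k -> g, p -> b, s -> z / V _ V: fires at position(s) 8: efvamfubein
2. b -> p, d -> t, g -> k, z -> s / _ #: no change
surface: efvamfubein

cell CLASS=mi, ASPECT=em, POLE=zo:
underlying: be-vamfup-e-ben
1. f -> v, k -> g, p -> b, s -> z / V _ V: fires at position(s) 8: bevamfubeben
2. b -> p, d -> t, g -> k, z -> s / _ #: no change
surface: bevamfubeben

cell CLASS=mi, ASPECT=lu, POLE=zo:
underlying: ef-vamfup-e-ben
1. f -> v, k -> g, p -> b, s -> z / V _ V: fires at position(s) 8: efvamfubeben
2. b -> p, d -> t, g -> k, z -> s / _ #: no change
surface: efvamfubeben


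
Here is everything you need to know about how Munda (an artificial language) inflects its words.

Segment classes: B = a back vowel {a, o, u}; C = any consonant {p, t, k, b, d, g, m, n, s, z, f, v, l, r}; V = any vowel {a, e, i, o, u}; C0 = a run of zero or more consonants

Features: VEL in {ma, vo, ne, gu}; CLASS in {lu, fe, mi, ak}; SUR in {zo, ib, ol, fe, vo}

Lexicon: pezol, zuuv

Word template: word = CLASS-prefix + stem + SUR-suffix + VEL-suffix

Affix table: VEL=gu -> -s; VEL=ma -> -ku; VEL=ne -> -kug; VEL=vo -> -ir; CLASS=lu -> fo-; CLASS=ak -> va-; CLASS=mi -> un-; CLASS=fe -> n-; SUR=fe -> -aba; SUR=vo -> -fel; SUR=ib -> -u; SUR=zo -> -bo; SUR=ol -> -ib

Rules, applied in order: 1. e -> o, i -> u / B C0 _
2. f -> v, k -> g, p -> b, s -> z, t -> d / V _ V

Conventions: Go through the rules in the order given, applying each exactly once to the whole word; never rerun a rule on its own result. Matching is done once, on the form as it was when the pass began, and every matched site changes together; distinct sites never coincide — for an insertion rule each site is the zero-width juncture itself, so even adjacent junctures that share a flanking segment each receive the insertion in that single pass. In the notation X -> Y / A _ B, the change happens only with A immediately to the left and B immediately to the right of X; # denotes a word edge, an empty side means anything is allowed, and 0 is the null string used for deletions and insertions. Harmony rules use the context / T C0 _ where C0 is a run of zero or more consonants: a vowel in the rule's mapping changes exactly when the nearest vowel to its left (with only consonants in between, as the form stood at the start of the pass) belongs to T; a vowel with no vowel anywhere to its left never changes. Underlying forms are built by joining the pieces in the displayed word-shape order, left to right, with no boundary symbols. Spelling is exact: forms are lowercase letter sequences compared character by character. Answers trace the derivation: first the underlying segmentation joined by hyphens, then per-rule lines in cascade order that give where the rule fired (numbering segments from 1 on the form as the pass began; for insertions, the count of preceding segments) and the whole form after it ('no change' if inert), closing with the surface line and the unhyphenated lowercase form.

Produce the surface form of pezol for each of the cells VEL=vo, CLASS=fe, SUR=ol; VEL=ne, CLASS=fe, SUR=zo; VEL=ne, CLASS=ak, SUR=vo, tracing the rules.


cell VEL=vo, CLASS=fe, SUR=ol:
underlying: n-pezol-ib-ir
1. e -> o, i -> u / B C0 _: fires at position(s) 7: npezolubir
2. f -> v, k -> g, p -> b, s -> z, t -> d / V _ V: no change
surface: npezolubir

cell VEL=ne, CLASS=fe, SUR=zo:
underlying: n-pezol-bo-kug
1. e -> o, i -> u / B C0 _: no change
2. f -> v, k -> g, p -> b, s -> z, t -> d / V _ V: fires at position(s) 9: npezolbogug
surface: npezolbogug

cell VEL=ne, CLASS=ak, SUR=vo:
underlying: va-pezol-fel-kug
1. e -> o, i -> u / B C0 _: fires at position(s) 4, 9: vapozolfolkug
2. f -> v, k -> g, p -> b, s -> z, t -> d / V _ V: fires at position(s) 3: vabozolfolkug
surface: vabozolfolkug
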